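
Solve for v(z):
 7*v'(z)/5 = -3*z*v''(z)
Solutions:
 v(z) = C1 + C2*z^(8/15)


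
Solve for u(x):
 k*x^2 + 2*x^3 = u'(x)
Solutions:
 u(x) = C1 + k*x^3/3 + x^4/2


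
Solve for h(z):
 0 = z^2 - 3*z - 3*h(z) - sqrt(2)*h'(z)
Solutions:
 h(z) = C1*exp(-3*sqrt(2)*z/2) + z^2/3 - z - 2*sqrt(2)*z/9 + 4/27 + sqrt(2)/3


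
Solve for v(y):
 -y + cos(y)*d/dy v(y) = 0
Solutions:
 v(y) = C1 + Integral(y/cos(y), y)


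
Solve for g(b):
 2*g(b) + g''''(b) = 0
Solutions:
 g(b) = (C1*sin(2^(3/4)*b/2) + C2*cos(2^(3/4)*b/2))*exp(-2^(3/4)*b/2) + (C3*sin(2^(3/4)*b/2) + C4*cos(2^(3/4)*b/2))*exp(2^(3/4)*b/2)


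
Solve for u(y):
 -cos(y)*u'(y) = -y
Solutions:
 u(y) = C1 + Integral(y/cos(y), y)


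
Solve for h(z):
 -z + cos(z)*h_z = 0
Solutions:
 h(z) = C1 + Integral(z/cos(z), z)


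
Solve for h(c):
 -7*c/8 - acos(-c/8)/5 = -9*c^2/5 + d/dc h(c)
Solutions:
 h(c) = C1 + 3*c^3/5 - 7*c^2/16 - c*acos(-c/8)/5 - sqrt(64 - c^2)/5


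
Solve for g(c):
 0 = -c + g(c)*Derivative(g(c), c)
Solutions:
 g(c) = -sqrt(C1 + c^2)
 g(c) = sqrt(C1 + c^2)


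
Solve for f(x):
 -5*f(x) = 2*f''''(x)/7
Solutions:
 f(x) = (C1*sin(70^(1/4)*x/2) + C2*cos(70^(1/4)*x/2))*exp(-70^(1/4)*x/2) + (C3*sin(70^(1/4)*x/2) + C4*cos(70^(1/4)*x/2))*exp(70^(1/4)*x/2)


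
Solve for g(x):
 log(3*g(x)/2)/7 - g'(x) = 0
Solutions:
 7*Integral(1/(-log(_y) - log(3) + log(2)), (_y, g(x))) = C1 - x


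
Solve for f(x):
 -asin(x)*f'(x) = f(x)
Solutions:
 f(x) = C1*exp(-Integral(1/asin(x), x))


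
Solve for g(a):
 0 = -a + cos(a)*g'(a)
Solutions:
 g(a) = C1 + Integral(a/cos(a), a)


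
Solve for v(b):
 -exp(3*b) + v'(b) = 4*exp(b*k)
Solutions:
 v(b) = C1 + exp(3*b)/3 + 4*exp(b*k)/k


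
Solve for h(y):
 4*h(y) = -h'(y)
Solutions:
 h(y) = C1*exp(-4*y)


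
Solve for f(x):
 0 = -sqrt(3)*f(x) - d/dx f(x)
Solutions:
 f(x) = C1*exp(-sqrt(3)*x)


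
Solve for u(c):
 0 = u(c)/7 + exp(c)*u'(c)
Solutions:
 u(c) = C1*exp(exp(-c)/7)


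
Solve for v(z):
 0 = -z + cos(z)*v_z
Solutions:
 v(z) = C1 + Integral(z/cos(z), z)


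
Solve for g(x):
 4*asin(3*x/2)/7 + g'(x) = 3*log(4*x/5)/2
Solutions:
 g(x) = C1 + 3*x*log(x)/2 - 4*x*asin(3*x/2)/7 - 3*x*log(5)/2 - 3*x/2 + 3*x*log(2) - 4*sqrt(4 - 9*x^2)/21


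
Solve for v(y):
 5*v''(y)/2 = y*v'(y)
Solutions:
 v(y) = C1 + C2*erfi(sqrt(5)*y/5)


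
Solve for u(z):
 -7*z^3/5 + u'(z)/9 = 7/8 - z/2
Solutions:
 u(z) = C1 + 63*z^4/20 - 9*z^2/4 + 63*z/8


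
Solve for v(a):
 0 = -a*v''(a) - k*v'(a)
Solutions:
 v(a) = C1 + a^(1 - re(k))*(C2*sin(log(a)*Abs(im(k))) + C3*cos(log(a)*im(k)))


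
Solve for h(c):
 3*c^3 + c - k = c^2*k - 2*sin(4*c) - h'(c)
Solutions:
 h(c) = C1 - 3*c^4/4 + c^3*k/3 - c^2/2 + c*k + cos(4*c)/2


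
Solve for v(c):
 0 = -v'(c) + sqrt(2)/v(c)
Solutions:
 v(c) = -sqrt(C1 + 2*sqrt(2)*c)
 v(c) = sqrt(C1 + 2*sqrt(2)*c)


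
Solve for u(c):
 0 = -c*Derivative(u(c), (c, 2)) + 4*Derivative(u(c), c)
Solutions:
 u(c) = C1 + C2*c^5


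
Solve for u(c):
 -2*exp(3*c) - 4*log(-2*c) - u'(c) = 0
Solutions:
 u(c) = C1 - 4*c*log(-c) + 4*c*(1 - log(2)) - 2*exp(3*c)/3


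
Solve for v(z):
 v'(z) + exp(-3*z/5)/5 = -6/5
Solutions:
 v(z) = C1 - 6*z/5 + exp(-3*z/5)/3


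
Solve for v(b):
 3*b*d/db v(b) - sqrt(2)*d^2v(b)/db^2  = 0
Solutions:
 v(b) = C1 + C2*erfi(2^(1/4)*sqrt(3)*b/2)


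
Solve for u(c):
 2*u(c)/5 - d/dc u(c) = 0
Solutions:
 u(c) = C1*exp(2*c/5)


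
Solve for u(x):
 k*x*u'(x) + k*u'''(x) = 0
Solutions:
 u(x) = C1 + Integral(C2*airyai(-x) + C3*airybi(-x), x)


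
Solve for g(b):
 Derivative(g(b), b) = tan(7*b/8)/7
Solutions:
 g(b) = C1 - 8*log(cos(7*b/8))/49


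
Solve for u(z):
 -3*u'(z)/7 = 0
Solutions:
 u(z) = C1


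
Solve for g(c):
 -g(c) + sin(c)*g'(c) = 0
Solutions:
 g(c) = C1*sqrt(cos(c) - 1)/sqrt(cos(c) + 1)


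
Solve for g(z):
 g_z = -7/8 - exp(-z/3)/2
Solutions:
 g(z) = C1 - 7*z/8 + 3*exp(-z/3)/2


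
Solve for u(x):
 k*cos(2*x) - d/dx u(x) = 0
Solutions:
 u(x) = C1 + k*sin(2*x)/2


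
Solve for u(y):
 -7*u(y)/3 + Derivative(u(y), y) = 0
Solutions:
 u(y) = C1*exp(7*y/3)


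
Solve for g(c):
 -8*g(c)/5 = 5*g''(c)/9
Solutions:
 g(c) = C1*sin(6*sqrt(2)*c/5) + C2*cos(6*sqrt(2)*c/5)


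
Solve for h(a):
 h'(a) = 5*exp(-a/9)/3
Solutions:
 h(a) = C1 - 15*exp(-a/9)


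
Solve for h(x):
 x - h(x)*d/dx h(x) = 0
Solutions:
 h(x) = -sqrt(C1 + x^2)
 h(x) = sqrt(C1 + x^2)


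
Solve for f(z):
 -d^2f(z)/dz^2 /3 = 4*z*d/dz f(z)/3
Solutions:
 f(z) = C1 + C2*erf(sqrt(2)*z)


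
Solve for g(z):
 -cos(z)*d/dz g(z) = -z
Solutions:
 g(z) = C1 + Integral(z/cos(z), z)


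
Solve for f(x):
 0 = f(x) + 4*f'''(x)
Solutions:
 f(x) = C3*exp(-2^(1/3)*x/2) + (C1*sin(2^(1/3)*sqrt(3)*x/4) + C2*cos(2^(1/3)*sqrt(3)*x/4))*exp(2^(1/3)*x/4)


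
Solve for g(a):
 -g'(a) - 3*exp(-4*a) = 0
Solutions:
 g(a) = C1 + 3*exp(-4*a)/4


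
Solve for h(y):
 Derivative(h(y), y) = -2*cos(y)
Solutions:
 h(y) = C1 - 2*sin(y)


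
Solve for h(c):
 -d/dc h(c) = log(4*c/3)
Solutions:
 h(c) = C1 - c*log(c) + c*log(3/4) + c


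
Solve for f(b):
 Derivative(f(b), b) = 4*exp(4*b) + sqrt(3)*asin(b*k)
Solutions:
 f(b) = C1 + sqrt(3)*Piecewise((b*asin(b*k) + sqrt(-b^2*k^2 + 1)/k, Ne(k, 0)), (0, True)) + exp(4*b)


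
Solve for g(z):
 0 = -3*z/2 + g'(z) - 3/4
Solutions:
 g(z) = C1 + 3*z^2/4 + 3*z/4


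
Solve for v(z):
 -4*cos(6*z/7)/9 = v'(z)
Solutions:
 v(z) = C1 - 14*sin(6*z/7)/27


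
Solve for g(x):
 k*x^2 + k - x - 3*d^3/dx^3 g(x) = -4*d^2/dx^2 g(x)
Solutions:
 g(x) = C1 + C2*x + C3*exp(4*x/3) - k*x^4/48 + x^3*(2 - 3*k)/48 + x^2*(6 - 17*k)/64


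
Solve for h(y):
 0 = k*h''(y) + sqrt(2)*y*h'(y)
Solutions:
 h(y) = C1 + C2*sqrt(k)*erf(2^(3/4)*y*sqrt(1/k)/2)


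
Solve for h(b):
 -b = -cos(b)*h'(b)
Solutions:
 h(b) = C1 + Integral(b/cos(b), b)


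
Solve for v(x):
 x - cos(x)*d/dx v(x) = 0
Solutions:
 v(x) = C1 + Integral(x/cos(x), x)


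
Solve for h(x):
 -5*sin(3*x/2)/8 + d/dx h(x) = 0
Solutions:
 h(x) = C1 - 5*cos(3*x/2)/12


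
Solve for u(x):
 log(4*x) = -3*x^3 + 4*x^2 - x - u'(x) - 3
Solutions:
 u(x) = C1 - 3*x^4/4 + 4*x^3/3 - x^2/2 - x*log(x) - 2*x - x*log(4)


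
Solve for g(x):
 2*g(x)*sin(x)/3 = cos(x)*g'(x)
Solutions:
 g(x) = C1/cos(x)^(2/3)


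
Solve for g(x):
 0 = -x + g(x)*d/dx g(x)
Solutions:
 g(x) = -sqrt(C1 + x^2)
 g(x) = sqrt(C1 + x^2)


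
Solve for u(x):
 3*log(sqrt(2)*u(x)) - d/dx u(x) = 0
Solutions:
 -2*Integral(1/(2*log(_y) + log(2)), (_y, u(x)))/3 = C1 - x


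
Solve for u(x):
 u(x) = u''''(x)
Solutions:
 u(x) = C1*exp(-x) + C2*exp(x) + C3*sin(x) + C4*cos(x)


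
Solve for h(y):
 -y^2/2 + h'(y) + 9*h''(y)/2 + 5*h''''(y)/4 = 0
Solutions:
 h(y) = C1 + C2*exp(-10^(1/3)*y*(-(5 + sqrt(295))^(1/3) + 3*10^(1/3)/(5 + sqrt(295))^(1/3))/10)*sin(10^(1/3)*sqrt(3)*y*(3*10^(1/3)/(5 + sqrt(295))^(1/3) + (5 + sqrt(295))^(1/3))/10) + C3*exp(-10^(1/3)*y*(-(5 + sqrt(295))^(1/3) + 3*10^(1/3)/(5 + sqrt(295))^(1/3))/10)*cos(10^(1/3)*sqrt(3)*y*(3*10^(1/3)/(5 + sqrt(295))^(1/3) + (5 + sqrt(295))^(1/3))/10) + C4*exp(10^(1/3)*y*(-(5 + sqrt(295))^(1/3) + 3*10^(1/3)/(5 + sqrt(295))^(1/3))/5) + y^3/6 - 9*y^2/4 + 81*y/4


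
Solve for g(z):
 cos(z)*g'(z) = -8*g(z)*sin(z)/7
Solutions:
 g(z) = C1*cos(z)^(8/7)


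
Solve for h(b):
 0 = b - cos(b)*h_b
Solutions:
 h(b) = C1 + Integral(b/cos(b), b)


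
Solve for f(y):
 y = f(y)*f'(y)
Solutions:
 f(y) = -sqrt(C1 + y^2)
 f(y) = sqrt(C1 + y^2)


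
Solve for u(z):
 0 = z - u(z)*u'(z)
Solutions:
 u(z) = -sqrt(C1 + z^2)
 u(z) = sqrt(C1 + z^2)


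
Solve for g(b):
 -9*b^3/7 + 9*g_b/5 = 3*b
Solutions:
 g(b) = C1 + 5*b^4/28 + 5*b^2/6


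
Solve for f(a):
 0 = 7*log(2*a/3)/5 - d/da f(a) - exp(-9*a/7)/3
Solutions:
 f(a) = C1 + 7*a*log(a)/5 + 7*a*(-log(3) - 1 + log(2))/5 + 7*exp(-9*a/7)/27


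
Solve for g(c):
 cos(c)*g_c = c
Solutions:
 g(c) = C1 + Integral(c/cos(c), c)


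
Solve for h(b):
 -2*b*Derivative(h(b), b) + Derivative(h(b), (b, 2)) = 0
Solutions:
 h(b) = C1 + C2*erfi(b)


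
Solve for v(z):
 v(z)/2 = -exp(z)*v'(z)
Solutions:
 v(z) = C1*exp(exp(-z)/2)


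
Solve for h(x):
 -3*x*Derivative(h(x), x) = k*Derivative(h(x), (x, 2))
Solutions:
 h(x) = C1 + C2*sqrt(k)*erf(sqrt(6)*x*sqrt(1/k)/2)


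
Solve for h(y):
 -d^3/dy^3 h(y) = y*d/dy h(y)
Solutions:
 h(y) = C1 + Integral(C2*airyai(-y) + C3*airybi(-y), y)


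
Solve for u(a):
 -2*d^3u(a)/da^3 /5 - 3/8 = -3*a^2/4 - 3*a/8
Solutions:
 u(a) = C1 + C2*a + C3*a^2 + a^5/32 + 5*a^4/128 - 5*a^3/32


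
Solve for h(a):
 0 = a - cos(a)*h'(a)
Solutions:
 h(a) = C1 + Integral(a/cos(a), a)


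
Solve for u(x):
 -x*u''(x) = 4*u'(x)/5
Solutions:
 u(x) = C1 + C2*x^(1/5)


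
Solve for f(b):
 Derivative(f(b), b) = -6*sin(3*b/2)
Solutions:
 f(b) = C1 + 4*cos(3*b/2)


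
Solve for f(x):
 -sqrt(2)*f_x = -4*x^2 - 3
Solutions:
 f(x) = C1 + 2*sqrt(2)*x^3/3 + 3*sqrt(2)*x/2


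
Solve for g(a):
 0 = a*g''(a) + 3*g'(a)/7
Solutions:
 g(a) = C1 + C2*a^(4/7)


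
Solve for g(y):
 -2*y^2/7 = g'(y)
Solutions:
 g(y) = C1 - 2*y^3/21


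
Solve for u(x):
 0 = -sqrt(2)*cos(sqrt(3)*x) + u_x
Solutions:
 u(x) = C1 + sqrt(6)*sin(sqrt(3)*x)/3


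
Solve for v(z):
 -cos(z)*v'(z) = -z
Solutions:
 v(z) = C1 + Integral(z/cos(z), z)


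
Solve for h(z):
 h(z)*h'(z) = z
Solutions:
 h(z) = -sqrt(C1 + z^2)
 h(z) = sqrt(C1 + z^2)


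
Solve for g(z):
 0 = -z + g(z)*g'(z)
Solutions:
 g(z) = -sqrt(C1 + z^2)
 g(z) = sqrt(C1 + z^2)


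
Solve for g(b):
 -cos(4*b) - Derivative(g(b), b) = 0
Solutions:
 g(b) = C1 - sin(4*b)/4


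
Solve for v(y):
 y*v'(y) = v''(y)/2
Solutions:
 v(y) = C1 + C2*erfi(y)


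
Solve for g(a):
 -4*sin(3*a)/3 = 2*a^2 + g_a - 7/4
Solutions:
 g(a) = C1 - 2*a^3/3 + 7*a/4 + 4*cos(3*a)/9


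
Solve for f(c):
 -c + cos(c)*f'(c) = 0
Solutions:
 f(c) = C1 + Integral(c/cos(c), c)


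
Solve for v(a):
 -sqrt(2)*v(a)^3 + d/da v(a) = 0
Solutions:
 v(a) = -sqrt(2)*sqrt(-1/(C1 + sqrt(2)*a))/2
 v(a) = sqrt(2)*sqrt(-1/(C1 + sqrt(2)*a))/2


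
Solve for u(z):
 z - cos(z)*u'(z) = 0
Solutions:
 u(z) = C1 + Integral(z/cos(z), z)


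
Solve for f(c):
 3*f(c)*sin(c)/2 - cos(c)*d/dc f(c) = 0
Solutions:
 f(c) = C1/cos(c)^(3/2)


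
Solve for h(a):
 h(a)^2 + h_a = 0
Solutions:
 h(a) = 1/(C1 + a)


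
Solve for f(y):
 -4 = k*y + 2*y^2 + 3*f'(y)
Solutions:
 f(y) = C1 - k*y^2/6 - 2*y^3/9 - 4*y/3


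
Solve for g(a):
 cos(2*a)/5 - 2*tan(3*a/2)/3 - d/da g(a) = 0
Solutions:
 g(a) = C1 + 4*log(cos(3*a/2))/9 + sin(2*a)/10


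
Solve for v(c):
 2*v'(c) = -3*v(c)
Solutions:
 v(c) = C1*exp(-3*c/2)


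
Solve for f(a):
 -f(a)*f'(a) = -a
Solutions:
 f(a) = -sqrt(C1 + a^2)
 f(a) = sqrt(C1 + a^2)


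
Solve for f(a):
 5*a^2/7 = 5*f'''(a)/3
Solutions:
 f(a) = C1 + C2*a + C3*a^2 + a^5/140


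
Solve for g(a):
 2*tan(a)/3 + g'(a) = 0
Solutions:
 g(a) = C1 + 2*log(cos(a))/3


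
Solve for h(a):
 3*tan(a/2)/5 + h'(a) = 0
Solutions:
 h(a) = C1 + 6*log(cos(a/2))/5


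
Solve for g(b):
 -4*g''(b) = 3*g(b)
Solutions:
 g(b) = C1*sin(sqrt(3)*b/2) + C2*cos(sqrt(3)*b/2)


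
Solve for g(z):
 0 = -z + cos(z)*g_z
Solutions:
 g(z) = C1 + Integral(z/cos(z), z)


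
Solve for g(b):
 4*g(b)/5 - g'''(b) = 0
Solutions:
 g(b) = C3*exp(10^(2/3)*b/5) + (C1*sin(10^(2/3)*sqrt(3)*b/10) + C2*cos(10^(2/3)*sqrt(3)*b/10))*exp(-10^(2/3)*b/10)


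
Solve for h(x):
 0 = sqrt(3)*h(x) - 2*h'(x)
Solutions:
 h(x) = C1*exp(sqrt(3)*x/2)


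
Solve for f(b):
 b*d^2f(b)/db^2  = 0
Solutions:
 f(b) = C1 + C2*b


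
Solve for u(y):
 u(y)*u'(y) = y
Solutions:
 u(y) = -sqrt(C1 + y^2)
 u(y) = sqrt(C1 + y^2)


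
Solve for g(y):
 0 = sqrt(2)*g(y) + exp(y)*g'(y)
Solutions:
 g(y) = C1*exp(sqrt(2)*exp(-y))


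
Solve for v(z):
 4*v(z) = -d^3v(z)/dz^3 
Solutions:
 v(z) = C3*exp(-2^(2/3)*z) + (C1*sin(2^(2/3)*sqrt(3)*z/2) + C2*cos(2^(2/3)*sqrt(3)*z/2))*exp(2^(2/3)*z/2)


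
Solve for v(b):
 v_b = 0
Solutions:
 v(b) = C1


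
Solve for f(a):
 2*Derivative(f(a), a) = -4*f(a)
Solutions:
 f(a) = C1*exp(-2*a)


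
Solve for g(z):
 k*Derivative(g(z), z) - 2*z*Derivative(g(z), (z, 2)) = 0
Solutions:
 g(z) = C1 + z^(re(k)/2 + 1)*(C2*sin(log(z)*Abs(im(k))/2) + C3*cos(log(z)*im(k)/2))


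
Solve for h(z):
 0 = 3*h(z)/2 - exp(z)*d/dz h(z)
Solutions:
 h(z) = C1*exp(-3*exp(-z)/2)


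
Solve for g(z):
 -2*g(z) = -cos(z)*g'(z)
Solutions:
 g(z) = C1*(sin(z) + 1)/(sin(z) - 1)


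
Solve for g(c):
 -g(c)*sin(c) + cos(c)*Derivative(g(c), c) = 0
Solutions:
 g(c) = C1/cos(c)


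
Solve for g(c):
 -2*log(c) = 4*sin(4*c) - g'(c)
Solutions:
 g(c) = C1 + 2*c*log(c) - 2*c - cos(4*c)


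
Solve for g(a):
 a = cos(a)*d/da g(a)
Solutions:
 g(a) = C1 + Integral(a/cos(a), a)


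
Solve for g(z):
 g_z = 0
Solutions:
 g(z) = C1


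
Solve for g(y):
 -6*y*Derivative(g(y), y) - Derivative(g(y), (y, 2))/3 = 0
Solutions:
 g(y) = C1 + C2*erf(3*y)


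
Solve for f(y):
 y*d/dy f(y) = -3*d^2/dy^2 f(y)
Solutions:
 f(y) = C1 + C2*erf(sqrt(6)*y/6)


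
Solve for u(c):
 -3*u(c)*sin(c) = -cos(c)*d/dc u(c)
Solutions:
 u(c) = C1/cos(c)^3


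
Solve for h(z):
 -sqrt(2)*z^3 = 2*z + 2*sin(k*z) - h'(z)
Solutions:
 h(z) = C1 + sqrt(2)*z^4/4 + z^2 - 2*cos(k*z)/k


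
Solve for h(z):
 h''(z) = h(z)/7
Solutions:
 h(z) = C1*exp(-sqrt(7)*z/7) + C2*exp(sqrt(7)*z/7)


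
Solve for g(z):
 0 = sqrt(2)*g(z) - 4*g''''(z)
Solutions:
 g(z) = C1*exp(-2^(5/8)*z/2) + C2*exp(2^(5/8)*z/2) + C3*sin(2^(5/8)*z/2) + C4*cos(2^(5/8)*z/2)


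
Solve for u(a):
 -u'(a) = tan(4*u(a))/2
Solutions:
 u(a) = -asin(C1*exp(-2*a))/4 + pi/4
 u(a) = asin(C1*exp(-2*a))/4


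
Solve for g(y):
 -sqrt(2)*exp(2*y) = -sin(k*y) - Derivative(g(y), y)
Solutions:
 g(y) = C1 + sqrt(2)*exp(2*y)/2 + cos(k*y)/k


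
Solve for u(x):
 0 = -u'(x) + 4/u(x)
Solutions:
 u(x) = -sqrt(C1 + 8*x)
 u(x) = sqrt(C1 + 8*x)


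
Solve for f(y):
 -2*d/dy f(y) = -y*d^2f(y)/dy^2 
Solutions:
 f(y) = C1 + C2*y^3


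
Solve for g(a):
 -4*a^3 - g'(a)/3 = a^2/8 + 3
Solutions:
 g(a) = C1 - 3*a^4 - a^3/8 - 9*a


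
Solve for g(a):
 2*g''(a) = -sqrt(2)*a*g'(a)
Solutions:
 g(a) = C1 + C2*erf(2^(1/4)*a/2)


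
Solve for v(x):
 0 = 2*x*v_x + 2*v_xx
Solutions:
 v(x) = C1 + C2*erf(sqrt(2)*x/2)


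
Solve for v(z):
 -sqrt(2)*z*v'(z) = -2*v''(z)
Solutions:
 v(z) = C1 + C2*erfi(2^(1/4)*z/2)


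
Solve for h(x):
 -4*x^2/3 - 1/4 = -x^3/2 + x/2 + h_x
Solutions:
 h(x) = C1 + x^4/8 - 4*x^3/9 - x^2/4 - x/4


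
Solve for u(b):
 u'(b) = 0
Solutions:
 u(b) = C1


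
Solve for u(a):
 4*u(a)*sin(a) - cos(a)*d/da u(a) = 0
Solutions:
 u(a) = C1/cos(a)^4


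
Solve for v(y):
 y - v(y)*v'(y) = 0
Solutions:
 v(y) = -sqrt(C1 + y^2)
 v(y) = sqrt(C1 + y^2)


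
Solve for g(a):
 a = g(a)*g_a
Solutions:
 g(a) = -sqrt(C1 + a^2)
 g(a) = sqrt(C1 + a^2)


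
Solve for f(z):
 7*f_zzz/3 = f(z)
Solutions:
 f(z) = C3*exp(3^(1/3)*7^(2/3)*z/7) + (C1*sin(3^(5/6)*7^(2/3)*z/14) + C2*cos(3^(5/6)*7^(2/3)*z/14))*exp(-3^(1/3)*7^(2/3)*z/14)


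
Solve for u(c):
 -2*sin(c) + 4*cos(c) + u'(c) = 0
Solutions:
 u(c) = C1 - 4*sin(c) - 2*cos(c)


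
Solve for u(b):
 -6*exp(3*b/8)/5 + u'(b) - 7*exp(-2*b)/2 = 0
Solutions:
 u(b) = C1 + 16*exp(3*b/8)/5 - 7*exp(-2*b)/4


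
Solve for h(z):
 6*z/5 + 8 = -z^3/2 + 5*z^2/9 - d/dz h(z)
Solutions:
 h(z) = C1 - z^4/8 + 5*z^3/27 - 3*z^2/5 - 8*z


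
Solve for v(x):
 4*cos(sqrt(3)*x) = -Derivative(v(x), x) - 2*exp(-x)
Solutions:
 v(x) = C1 - 4*sqrt(3)*sin(sqrt(3)*x)/3 + 2*exp(-x)


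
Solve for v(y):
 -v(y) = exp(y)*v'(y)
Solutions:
 v(y) = C1*exp(exp(-y))


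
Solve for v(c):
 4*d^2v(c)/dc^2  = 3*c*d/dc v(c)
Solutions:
 v(c) = C1 + C2*erfi(sqrt(6)*c/4)


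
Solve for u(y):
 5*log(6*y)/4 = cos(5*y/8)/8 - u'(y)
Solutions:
 u(y) = C1 - 5*y*log(y)/4 - 5*y*log(6)/4 + 5*y/4 + sin(5*y/8)/5


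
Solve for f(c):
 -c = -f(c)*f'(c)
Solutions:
 f(c) = -sqrt(C1 + c^2)
 f(c) = sqrt(C1 + c^2)


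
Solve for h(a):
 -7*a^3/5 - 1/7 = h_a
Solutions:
 h(a) = C1 - 7*a^4/20 - a/7


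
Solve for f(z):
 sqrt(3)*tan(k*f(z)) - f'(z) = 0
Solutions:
 f(z) = Piecewise((-asin(exp(C1*k + sqrt(3)*k*z))/k + pi/k, Ne(k, 0)), (nan, True))
 f(z) = Piecewise((asin(exp(C1*k + sqrt(3)*k*z))/k, Ne(k, 0)), (nan, True))


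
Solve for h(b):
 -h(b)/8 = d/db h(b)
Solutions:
 h(b) = C1*exp(-b/8)


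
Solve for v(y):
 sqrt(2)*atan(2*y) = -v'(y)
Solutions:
 v(y) = C1 - sqrt(2)*(y*atan(2*y) - log(4*y^2 + 1)/4)


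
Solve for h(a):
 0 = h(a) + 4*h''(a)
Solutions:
 h(a) = C1*sin(a/2) + C2*cos(a/2)


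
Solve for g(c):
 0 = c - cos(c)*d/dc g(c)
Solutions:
 g(c) = C1 + Integral(c/cos(c), c)


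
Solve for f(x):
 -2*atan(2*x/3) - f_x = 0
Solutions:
 f(x) = C1 - 2*x*atan(2*x/3) + 3*log(4*x^2 + 9)/2


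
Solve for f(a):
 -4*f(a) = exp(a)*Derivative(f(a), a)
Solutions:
 f(a) = C1*exp(4*exp(-a))


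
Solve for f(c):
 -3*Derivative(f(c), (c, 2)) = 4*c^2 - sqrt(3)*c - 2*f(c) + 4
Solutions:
 f(c) = C1*exp(-sqrt(6)*c/3) + C2*exp(sqrt(6)*c/3) + 2*c^2 - sqrt(3)*c/2 + 8


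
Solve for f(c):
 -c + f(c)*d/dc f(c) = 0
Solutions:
 f(c) = -sqrt(C1 + c^2)
 f(c) = sqrt(C1 + c^2)


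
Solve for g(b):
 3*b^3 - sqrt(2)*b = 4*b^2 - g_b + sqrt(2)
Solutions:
 g(b) = C1 - 3*b^4/4 + 4*b^3/3 + sqrt(2)*b^2/2 + sqrt(2)*b


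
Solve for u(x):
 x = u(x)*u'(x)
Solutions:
 u(x) = -sqrt(C1 + x^2)
 u(x) = sqrt(C1 + x^2)


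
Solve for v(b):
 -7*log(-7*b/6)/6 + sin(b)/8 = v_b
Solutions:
 v(b) = C1 - 7*b*log(-b)/6 - 7*b*log(7)/6 + 7*b/6 + 7*b*log(6)/6 - cos(b)/8


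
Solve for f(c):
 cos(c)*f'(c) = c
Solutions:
 f(c) = C1 + Integral(c/cos(c), c)


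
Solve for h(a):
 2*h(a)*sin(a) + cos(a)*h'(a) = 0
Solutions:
 h(a) = C1*cos(a)^2


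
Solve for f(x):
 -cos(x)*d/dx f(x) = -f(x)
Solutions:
 f(x) = C1*sqrt(sin(x) + 1)/sqrt(sin(x) - 1)


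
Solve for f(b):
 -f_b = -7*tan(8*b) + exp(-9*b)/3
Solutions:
 f(b) = C1 + 7*log(tan(8*b)^2 + 1)/16 + exp(-9*b)/27


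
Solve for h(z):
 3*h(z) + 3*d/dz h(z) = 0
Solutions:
 h(z) = C1*exp(-z)


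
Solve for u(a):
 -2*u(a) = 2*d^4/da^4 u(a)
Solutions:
 u(a) = (C1*sin(sqrt(2)*a/2) + C2*cos(sqrt(2)*a/2))*exp(-sqrt(2)*a/2) + (C3*sin(sqrt(2)*a/2) + C4*cos(sqrt(2)*a/2))*exp(sqrt(2)*a/2)


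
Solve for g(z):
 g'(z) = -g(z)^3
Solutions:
 g(z) = -sqrt(2)*sqrt(-1/(C1 - z))/2
 g(z) = sqrt(2)*sqrt(-1/(C1 - z))/2


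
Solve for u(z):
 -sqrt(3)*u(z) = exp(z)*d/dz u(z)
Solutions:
 u(z) = C1*exp(sqrt(3)*exp(-z))


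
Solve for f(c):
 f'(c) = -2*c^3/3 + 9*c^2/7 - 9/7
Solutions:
 f(c) = C1 - c^4/6 + 3*c^3/7 - 9*c/7


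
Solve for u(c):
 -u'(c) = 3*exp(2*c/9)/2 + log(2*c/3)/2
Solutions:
 u(c) = C1 - c*log(c)/2 + c*(-log(2) + 1 + log(3))/2 - 27*exp(2*c/9)/4


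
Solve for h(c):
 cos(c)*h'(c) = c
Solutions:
 h(c) = C1 + Integral(c/cos(c), c)


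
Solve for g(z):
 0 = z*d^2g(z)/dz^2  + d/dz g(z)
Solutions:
 g(z) = C1 + C2*log(z)


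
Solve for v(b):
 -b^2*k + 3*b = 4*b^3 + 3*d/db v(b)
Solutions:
 v(b) = C1 - b^4/3 - b^3*k/9 + b^2/2


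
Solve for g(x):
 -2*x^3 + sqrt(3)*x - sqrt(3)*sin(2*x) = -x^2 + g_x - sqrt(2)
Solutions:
 g(x) = C1 - x^4/2 + x^3/3 + sqrt(3)*x^2/2 + sqrt(2)*x + sqrt(3)*cos(2*x)/2


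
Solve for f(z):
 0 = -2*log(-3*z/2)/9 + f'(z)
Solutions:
 f(z) = C1 + 2*z*log(-z)/9 + 2*z*(-1 - log(2) + log(3))/9


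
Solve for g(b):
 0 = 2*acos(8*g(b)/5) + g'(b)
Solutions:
 Integral(1/acos(8*_y/5), (_y, g(b))) = C1 - 2*b


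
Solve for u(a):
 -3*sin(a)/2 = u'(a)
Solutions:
 u(a) = C1 + 3*cos(a)/2


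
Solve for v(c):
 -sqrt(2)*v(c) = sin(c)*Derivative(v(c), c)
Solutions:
 v(c) = C1*(cos(c) + 1)^(sqrt(2)/2)/(cos(c) - 1)^(sqrt(2)/2)


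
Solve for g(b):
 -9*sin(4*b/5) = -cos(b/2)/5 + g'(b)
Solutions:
 g(b) = C1 + 2*sin(b/2)/5 + 45*cos(4*b/5)/4


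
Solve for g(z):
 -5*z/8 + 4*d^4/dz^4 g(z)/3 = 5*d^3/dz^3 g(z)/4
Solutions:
 g(z) = C1 + C2*z + C3*z^2 + C4*exp(15*z/16) - z^4/48 - 4*z^3/45


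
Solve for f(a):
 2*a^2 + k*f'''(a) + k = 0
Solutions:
 f(a) = C1 + C2*a + C3*a^2 - a^5/(30*k) - a^3/6


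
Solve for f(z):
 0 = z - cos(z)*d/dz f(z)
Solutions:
 f(z) = C1 + Integral(z/cos(z), z)


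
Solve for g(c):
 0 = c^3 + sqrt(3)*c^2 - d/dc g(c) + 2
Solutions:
 g(c) = C1 + c^4/4 + sqrt(3)*c^3/3 + 2*c


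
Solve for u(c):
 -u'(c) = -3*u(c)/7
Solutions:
 u(c) = C1*exp(3*c/7)


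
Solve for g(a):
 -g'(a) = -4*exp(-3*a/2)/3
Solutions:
 g(a) = C1 - 8*exp(-3*a/2)/9


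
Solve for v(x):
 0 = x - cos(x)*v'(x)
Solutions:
 v(x) = C1 + Integral(x/cos(x), x)


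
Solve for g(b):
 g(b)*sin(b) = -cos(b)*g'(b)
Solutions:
 g(b) = C1*cos(b)


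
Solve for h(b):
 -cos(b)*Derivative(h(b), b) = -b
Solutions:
 h(b) = C1 + Integral(b/cos(b), b)


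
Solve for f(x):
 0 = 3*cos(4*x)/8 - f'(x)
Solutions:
 f(x) = C1 + 3*sin(4*x)/32


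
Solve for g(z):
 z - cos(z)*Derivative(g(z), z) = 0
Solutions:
 g(z) = C1 + Integral(z/cos(z), z)


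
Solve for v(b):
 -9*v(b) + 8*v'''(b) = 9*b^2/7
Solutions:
 v(b) = C3*exp(3^(2/3)*b/2) - b^2/7 + (C1*sin(3*3^(1/6)*b/4) + C2*cos(3*3^(1/6)*b/4))*exp(-3^(2/3)*b/4)


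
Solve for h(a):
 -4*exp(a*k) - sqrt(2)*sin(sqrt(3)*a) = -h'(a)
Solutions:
 h(a) = C1 - sqrt(6)*cos(sqrt(3)*a)/3 + 4*exp(a*k)/k


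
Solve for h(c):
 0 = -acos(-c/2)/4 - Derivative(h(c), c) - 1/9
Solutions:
 h(c) = C1 - c*acos(-c/2)/4 - c/9 - sqrt(4 - c^2)/4


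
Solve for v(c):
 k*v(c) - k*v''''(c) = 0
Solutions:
 v(c) = C1*exp(-c) + C2*exp(c) + C3*sin(c) + C4*cos(c)


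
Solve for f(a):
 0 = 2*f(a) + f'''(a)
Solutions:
 f(a) = C3*exp(-2^(1/3)*a) + (C1*sin(2^(1/3)*sqrt(3)*a/2) + C2*cos(2^(1/3)*sqrt(3)*a/2))*exp(2^(1/3)*a/2)


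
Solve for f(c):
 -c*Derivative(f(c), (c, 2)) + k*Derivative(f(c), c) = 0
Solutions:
 f(c) = C1 + c^(re(k) + 1)*(C2*sin(log(c)*Abs(im(k))) + C3*cos(log(c)*im(k)))


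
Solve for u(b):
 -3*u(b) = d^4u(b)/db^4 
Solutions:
 u(b) = (C1*sin(sqrt(2)*3^(1/4)*b/2) + C2*cos(sqrt(2)*3^(1/4)*b/2))*exp(-sqrt(2)*3^(1/4)*b/2) + (C3*sin(sqrt(2)*3^(1/4)*b/2) + C4*cos(sqrt(2)*3^(1/4)*b/2))*exp(sqrt(2)*3^(1/4)*b/2)


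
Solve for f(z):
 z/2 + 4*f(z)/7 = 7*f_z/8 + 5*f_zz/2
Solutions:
 f(z) = C1*exp(z*(-49 + sqrt(20321))/280) + C2*exp(-z*(49 + sqrt(20321))/280) - 7*z/8 - 343/256


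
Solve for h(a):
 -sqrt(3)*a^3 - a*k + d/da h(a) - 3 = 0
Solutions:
 h(a) = C1 + sqrt(3)*a^4/4 + a^2*k/2 + 3*a


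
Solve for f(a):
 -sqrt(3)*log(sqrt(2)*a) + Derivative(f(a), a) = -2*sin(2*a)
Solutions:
 f(a) = C1 + sqrt(3)*a*(log(a) - 1) + sqrt(3)*a*log(2)/2 + cos(2*a)


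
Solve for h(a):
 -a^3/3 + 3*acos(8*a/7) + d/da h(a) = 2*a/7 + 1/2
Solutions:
 h(a) = C1 + a^4/12 + a^2/7 - 3*a*acos(8*a/7) + a/2 + 3*sqrt(49 - 64*a^2)/8


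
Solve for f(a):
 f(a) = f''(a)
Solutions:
 f(a) = C1*exp(-a) + C2*exp(a)


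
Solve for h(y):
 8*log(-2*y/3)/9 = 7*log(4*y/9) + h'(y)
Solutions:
 h(y) = C1 - 55*y*log(y)/9 + y*(-118*log(2) + 55 + 118*log(3) + 8*I*pi)/9


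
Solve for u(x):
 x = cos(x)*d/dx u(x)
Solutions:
 u(x) = C1 + Integral(x/cos(x), x)


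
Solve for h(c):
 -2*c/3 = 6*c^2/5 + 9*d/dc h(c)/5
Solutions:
 h(c) = C1 - 2*c^3/9 - 5*c^2/27


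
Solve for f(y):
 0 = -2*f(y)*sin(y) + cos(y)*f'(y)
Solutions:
 f(y) = C1/cos(y)^2


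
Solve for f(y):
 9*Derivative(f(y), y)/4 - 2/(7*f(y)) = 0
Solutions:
 f(y) = -sqrt(C1 + 112*y)/21
 f(y) = sqrt(C1 + 112*y)/21


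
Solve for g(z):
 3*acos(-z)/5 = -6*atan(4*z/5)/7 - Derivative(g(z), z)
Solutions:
 g(z) = C1 - 3*z*acos(-z)/5 - 6*z*atan(4*z/5)/7 - 3*sqrt(1 - z^2)/5 + 15*log(16*z^2 + 25)/28


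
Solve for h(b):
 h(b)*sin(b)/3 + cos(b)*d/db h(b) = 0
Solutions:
 h(b) = C1*cos(b)^(1/3)


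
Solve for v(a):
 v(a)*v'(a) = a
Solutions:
 v(a) = -sqrt(C1 + a^2)
 v(a) = sqrt(C1 + a^2)


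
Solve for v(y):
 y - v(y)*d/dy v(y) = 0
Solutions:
 v(y) = -sqrt(C1 + y^2)
 v(y) = sqrt(C1 + y^2)


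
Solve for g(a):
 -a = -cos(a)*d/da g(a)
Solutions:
 g(a) = C1 + Integral(a/cos(a), a)


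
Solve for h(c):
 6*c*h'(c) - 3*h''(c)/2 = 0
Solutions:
 h(c) = C1 + C2*erfi(sqrt(2)*c)


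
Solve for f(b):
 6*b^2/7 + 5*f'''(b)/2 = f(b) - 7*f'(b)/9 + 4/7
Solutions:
 f(b) = C1*exp(15^(1/3)*b*(-(1215 + sqrt(1517385))^(1/3) + 14*15^(1/3)/(1215 + sqrt(1517385))^(1/3))/90)*sin(3^(1/6)*5^(1/3)*b*(42*5^(1/3)/(1215 + sqrt(1517385))^(1/3) + 3^(2/3)*(1215 + sqrt(1517385))^(1/3))/90) + C2*exp(15^(1/3)*b*(-(1215 + sqrt(1517385))^(1/3) + 14*15^(1/3)/(1215 + sqrt(1517385))^(1/3))/90)*cos(3^(1/6)*5^(1/3)*b*(42*5^(1/3)/(1215 + sqrt(1517385))^(1/3) + 3^(2/3)*(1215 + sqrt(1517385))^(1/3))/90) + C3*exp(-15^(1/3)*b*(-(1215 + sqrt(1517385))^(1/3) + 14*15^(1/3)/(1215 + sqrt(1517385))^(1/3))/45) + 6*b^2/7 + 4*b/3 + 88/189


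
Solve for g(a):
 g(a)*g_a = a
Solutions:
 g(a) = -sqrt(C1 + a^2)
 g(a) = sqrt(C1 + a^2)


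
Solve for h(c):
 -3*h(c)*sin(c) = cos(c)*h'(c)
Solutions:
 h(c) = C1*cos(c)^3


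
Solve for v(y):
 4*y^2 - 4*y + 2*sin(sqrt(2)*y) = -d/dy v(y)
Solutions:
 v(y) = C1 - 4*y^3/3 + 2*y^2 + sqrt(2)*cos(sqrt(2)*y)


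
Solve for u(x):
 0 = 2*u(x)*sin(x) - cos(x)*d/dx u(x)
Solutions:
 u(x) = C1/cos(x)^2


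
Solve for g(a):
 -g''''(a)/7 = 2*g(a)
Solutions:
 g(a) = (C1*sin(2^(3/4)*7^(1/4)*a/2) + C2*cos(2^(3/4)*7^(1/4)*a/2))*exp(-2^(3/4)*7^(1/4)*a/2) + (C3*sin(2^(3/4)*7^(1/4)*a/2) + C4*cos(2^(3/4)*7^(1/4)*a/2))*exp(2^(3/4)*7^(1/4)*a/2)


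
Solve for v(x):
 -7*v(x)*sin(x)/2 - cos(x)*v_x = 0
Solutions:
 v(x) = C1*cos(x)^(7/2)


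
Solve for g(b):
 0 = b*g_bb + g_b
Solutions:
 g(b) = C1 + C2*log(b)


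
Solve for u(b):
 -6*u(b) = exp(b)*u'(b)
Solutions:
 u(b) = C1*exp(6*exp(-b))


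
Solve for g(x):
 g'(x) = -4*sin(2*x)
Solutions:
 g(x) = C1 + 2*cos(2*x)


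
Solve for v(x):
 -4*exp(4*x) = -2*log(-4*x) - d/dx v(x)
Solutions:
 v(x) = C1 - 2*x*log(-x) + 2*x*(1 - 2*log(2)) + exp(4*x)


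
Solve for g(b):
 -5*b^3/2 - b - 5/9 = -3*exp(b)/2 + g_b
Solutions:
 g(b) = C1 - 5*b^4/8 - b^2/2 - 5*b/9 + 3*exp(b)/2


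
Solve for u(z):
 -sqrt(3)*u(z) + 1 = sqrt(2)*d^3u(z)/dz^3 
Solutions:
 u(z) = C3*exp(-2^(5/6)*3^(1/6)*z/2) + (C1*sin(2^(5/6)*3^(2/3)*z/4) + C2*cos(2^(5/6)*3^(2/3)*z/4))*exp(2^(5/6)*3^(1/6)*z/4) + sqrt(3)/3


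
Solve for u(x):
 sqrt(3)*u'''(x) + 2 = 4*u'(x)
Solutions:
 u(x) = C1 + C2*exp(-2*3^(3/4)*x/3) + C3*exp(2*3^(3/4)*x/3) + x/2


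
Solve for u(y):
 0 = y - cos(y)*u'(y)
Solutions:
 u(y) = C1 + Integral(y/cos(y), y)


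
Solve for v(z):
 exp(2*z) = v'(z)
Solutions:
 v(z) = C1 + exp(2*z)/2


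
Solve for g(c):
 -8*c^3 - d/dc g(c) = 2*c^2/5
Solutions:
 g(c) = C1 - 2*c^4 - 2*c^3/15


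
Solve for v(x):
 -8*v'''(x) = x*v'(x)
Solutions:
 v(x) = C1 + Integral(C2*airyai(-x/2) + C3*airybi(-x/2), x)


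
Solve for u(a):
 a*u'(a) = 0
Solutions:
 u(a) = C1


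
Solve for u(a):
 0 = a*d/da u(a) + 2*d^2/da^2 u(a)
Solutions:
 u(a) = C1 + C2*erf(a/2)


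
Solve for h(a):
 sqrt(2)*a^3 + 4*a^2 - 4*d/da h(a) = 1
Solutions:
 h(a) = C1 + sqrt(2)*a^4/16 + a^3/3 - a/4


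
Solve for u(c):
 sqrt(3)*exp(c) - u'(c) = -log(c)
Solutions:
 u(c) = C1 + c*log(c) - c + sqrt(3)*exp(c)


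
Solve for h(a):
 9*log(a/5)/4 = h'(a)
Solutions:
 h(a) = C1 + 9*a*log(a)/4 - 9*a*log(5)/4 - 9*a/4


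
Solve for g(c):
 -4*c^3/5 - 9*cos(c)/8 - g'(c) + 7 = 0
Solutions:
 g(c) = C1 - c^4/5 + 7*c - 9*sin(c)/8


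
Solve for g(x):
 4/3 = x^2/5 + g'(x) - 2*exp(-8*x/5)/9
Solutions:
 g(x) = C1 - x^3/15 + 4*x/3 - 5*exp(-8*x/5)/36


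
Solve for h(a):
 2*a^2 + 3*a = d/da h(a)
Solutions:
 h(a) = C1 + 2*a^3/3 + 3*a^2/2


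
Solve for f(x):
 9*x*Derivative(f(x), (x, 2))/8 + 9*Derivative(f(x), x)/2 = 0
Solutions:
 f(x) = C1 + C2/x^3


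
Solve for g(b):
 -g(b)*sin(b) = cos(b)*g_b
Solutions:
 g(b) = C1*cos(b)


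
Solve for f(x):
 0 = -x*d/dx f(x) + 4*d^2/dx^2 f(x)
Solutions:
 f(x) = C1 + C2*erfi(sqrt(2)*x/4)


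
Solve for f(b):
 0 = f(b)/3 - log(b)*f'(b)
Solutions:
 f(b) = C1*exp(li(b)/3)


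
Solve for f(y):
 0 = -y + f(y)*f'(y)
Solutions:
 f(y) = -sqrt(C1 + y^2)
 f(y) = sqrt(C1 + y^2)


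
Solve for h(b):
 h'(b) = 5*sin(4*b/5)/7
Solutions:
 h(b) = C1 - 25*cos(4*b/5)/28


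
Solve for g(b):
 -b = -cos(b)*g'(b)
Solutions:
 g(b) = C1 + Integral(b/cos(b), b)


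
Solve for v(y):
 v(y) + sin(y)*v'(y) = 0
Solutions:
 v(y) = C1*sqrt(cos(y) + 1)/sqrt(cos(y) - 1)


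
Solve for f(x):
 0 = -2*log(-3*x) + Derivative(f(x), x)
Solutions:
 f(x) = C1 + 2*x*log(-x) + 2*x*(-1 + log(3))


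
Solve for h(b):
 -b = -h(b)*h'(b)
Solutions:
 h(b) = -sqrt(C1 + b^2)
 h(b) = sqrt(C1 + b^2)


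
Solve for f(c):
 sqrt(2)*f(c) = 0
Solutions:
 f(c) = 0


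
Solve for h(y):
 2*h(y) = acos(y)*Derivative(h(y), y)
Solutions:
 h(y) = C1*exp(2*Integral(1/acos(y), y))


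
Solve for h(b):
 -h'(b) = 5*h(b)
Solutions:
 h(b) = C1*exp(-5*b)


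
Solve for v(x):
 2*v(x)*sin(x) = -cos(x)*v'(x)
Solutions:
 v(x) = C1*cos(x)^2


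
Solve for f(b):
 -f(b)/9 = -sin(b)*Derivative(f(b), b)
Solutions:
 f(b) = C1*(cos(b) - 1)^(1/18)/(cos(b) + 1)^(1/18)


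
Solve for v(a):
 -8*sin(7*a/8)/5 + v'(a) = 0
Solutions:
 v(a) = C1 - 64*cos(7*a/8)/35


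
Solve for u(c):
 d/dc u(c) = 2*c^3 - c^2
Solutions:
 u(c) = C1 + c^4/2 - c^3/3


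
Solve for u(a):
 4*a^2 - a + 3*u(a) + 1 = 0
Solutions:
 u(a) = -4*a^2/3 + a/3 - 1/3


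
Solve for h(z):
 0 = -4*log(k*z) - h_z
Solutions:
 h(z) = C1 - 4*z*log(k*z) + 4*z


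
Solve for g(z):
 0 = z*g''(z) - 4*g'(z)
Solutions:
 g(z) = C1 + C2*z^5


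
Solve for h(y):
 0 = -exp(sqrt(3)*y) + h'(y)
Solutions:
 h(y) = C1 + sqrt(3)*exp(sqrt(3)*y)/3


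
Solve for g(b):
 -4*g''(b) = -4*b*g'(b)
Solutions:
 g(b) = C1 + C2*erfi(sqrt(2)*b/2)


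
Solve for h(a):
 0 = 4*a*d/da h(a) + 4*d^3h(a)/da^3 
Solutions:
 h(a) = C1 + Integral(C2*airyai(-a) + C3*airybi(-a), a)


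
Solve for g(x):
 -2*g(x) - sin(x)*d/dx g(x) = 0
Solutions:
 g(x) = C1*(cos(x) + 1)/(cos(x) - 1)


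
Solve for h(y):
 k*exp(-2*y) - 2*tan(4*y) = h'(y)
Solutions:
 h(y) = C1 - k*exp(-2*y)/2 - log(tan(4*y)^2 + 1)/4


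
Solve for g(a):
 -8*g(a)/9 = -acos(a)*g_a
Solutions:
 g(a) = C1*exp(8*Integral(1/acos(a), a)/9)


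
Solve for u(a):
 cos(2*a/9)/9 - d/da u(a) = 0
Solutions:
 u(a) = C1 + sin(2*a/9)/2


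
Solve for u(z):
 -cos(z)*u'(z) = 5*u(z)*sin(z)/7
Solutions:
 u(z) = C1*cos(z)^(5/7)


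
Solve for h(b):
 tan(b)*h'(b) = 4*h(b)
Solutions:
 h(b) = C1*sin(b)^4


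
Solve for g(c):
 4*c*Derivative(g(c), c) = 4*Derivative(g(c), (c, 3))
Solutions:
 g(c) = C1 + Integral(C2*airyai(c) + C3*airybi(c), c)


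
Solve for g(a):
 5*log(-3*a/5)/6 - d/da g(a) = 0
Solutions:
 g(a) = C1 + 5*a*log(-a)/6 + 5*a*(-log(5) - 1 + log(3))/6


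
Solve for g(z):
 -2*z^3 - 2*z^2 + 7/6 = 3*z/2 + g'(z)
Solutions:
 g(z) = C1 - z^4/2 - 2*z^3/3 - 3*z^2/4 + 7*z/6


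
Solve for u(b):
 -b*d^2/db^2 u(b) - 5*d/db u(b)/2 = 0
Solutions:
 u(b) = C1 + C2/b^(3/2)


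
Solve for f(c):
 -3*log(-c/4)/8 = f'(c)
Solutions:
 f(c) = C1 - 3*c*log(-c)/8 + 3*c*(1 + 2*log(2))/8


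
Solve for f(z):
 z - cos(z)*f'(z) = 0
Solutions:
 f(z) = C1 + Integral(z/cos(z), z)


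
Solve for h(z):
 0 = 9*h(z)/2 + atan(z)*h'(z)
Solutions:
 h(z) = C1*exp(-9*Integral(1/atan(z), z)/2)


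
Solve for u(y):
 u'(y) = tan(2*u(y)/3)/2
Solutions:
 u(y) = -3*asin(C1*exp(y/3))/2 + 3*pi/2
 u(y) = 3*asin(C1*exp(y/3))/2


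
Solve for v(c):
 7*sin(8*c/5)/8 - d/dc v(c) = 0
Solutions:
 v(c) = C1 - 35*cos(8*c/5)/64


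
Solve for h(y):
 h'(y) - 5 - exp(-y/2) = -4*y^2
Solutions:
 h(y) = C1 - 4*y^3/3 + 5*y - 2*exp(-y/2)


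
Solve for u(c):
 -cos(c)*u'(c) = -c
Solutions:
 u(c) = C1 + Integral(c/cos(c), c)


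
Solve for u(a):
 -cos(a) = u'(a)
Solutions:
 u(a) = C1 - sin(a)


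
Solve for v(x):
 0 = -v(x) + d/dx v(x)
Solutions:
 v(x) = C1*exp(x)


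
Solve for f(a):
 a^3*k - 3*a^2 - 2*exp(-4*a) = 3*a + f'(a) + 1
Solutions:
 f(a) = C1 + a^4*k/4 - a^3 - 3*a^2/2 - a + exp(-4*a)/2


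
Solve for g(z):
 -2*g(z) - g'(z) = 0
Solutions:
 g(z) = C1*exp(-2*z)


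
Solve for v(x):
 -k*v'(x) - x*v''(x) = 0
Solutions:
 v(x) = C1 + x^(1 - re(k))*(C2*sin(log(x)*Abs(im(k))) + C3*cos(log(x)*im(k)))


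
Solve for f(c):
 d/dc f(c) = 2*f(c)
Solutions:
 f(c) = C1*exp(2*c)


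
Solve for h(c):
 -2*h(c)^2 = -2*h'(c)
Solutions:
 h(c) = -1/(C1 + c)


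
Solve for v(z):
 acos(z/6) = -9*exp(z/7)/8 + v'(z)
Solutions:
 v(z) = C1 + z*acos(z/6) - sqrt(36 - z^2) + 63*exp(z/7)/8


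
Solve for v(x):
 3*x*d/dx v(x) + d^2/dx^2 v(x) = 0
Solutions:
 v(x) = C1 + C2*erf(sqrt(6)*x/2)


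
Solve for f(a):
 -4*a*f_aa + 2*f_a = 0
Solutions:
 f(a) = C1 + C2*a^(3/2)


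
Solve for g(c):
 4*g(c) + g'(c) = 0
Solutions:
 g(c) = C1*exp(-4*c)


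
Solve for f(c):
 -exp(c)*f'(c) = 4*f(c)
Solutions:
 f(c) = C1*exp(4*exp(-c))


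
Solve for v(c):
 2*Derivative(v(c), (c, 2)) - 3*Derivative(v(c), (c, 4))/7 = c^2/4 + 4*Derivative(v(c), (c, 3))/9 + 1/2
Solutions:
 v(c) = C1 + C2*c + C3*exp(c*(-14 + sqrt(3598))/27) + C4*exp(-c*(14 + sqrt(3598))/27) + c^4/96 + c^3/108 + 1433*c^2/9072


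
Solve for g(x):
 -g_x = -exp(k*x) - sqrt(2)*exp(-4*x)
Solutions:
 g(x) = C1 - sqrt(2)*exp(-4*x)/4 + exp(k*x)/k


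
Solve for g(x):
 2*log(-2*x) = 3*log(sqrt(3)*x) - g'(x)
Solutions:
 g(x) = C1 + x*log(x) + x*(-2*log(2) - 1 + 3*log(3)/2 - 2*I*pi)


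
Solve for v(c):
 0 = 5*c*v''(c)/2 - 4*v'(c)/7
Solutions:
 v(c) = C1 + C2*c^(43/35)


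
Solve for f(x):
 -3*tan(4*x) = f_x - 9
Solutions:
 f(x) = C1 + 9*x + 3*log(cos(4*x))/4


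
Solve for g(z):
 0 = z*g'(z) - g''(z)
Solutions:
 g(z) = C1 + C2*erfi(sqrt(2)*z/2)


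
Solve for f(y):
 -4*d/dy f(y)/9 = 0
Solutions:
 f(y) = C1


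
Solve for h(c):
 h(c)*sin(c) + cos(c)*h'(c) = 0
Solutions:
 h(c) = C1*cos(c)


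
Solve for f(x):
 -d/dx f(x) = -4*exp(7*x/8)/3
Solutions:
 f(x) = C1 + 32*exp(7*x/8)/21


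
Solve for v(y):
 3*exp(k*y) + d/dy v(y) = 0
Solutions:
 v(y) = C1 - 3*exp(k*y)/k


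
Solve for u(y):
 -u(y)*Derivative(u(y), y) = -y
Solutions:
 u(y) = -sqrt(C1 + y^2)
 u(y) = sqrt(C1 + y^2)


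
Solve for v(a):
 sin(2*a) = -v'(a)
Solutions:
 v(a) = C1 + cos(2*a)/2


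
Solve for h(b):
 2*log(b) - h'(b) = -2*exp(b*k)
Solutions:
 h(b) = C1 + 2*b*log(b) - 2*b + Piecewise((2*exp(b*k)/k, Ne(k, 0)), (2*b, True))


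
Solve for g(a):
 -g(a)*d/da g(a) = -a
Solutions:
 g(a) = -sqrt(C1 + a^2)
 g(a) = sqrt(C1 + a^2)


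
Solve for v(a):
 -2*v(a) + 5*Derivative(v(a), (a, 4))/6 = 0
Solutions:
 v(a) = C1*exp(-sqrt(2)*3^(1/4)*5^(3/4)*a/5) + C2*exp(sqrt(2)*3^(1/4)*5^(3/4)*a/5) + C3*sin(sqrt(2)*3^(1/4)*5^(3/4)*a/5) + C4*cos(sqrt(2)*3^(1/4)*5^(3/4)*a/5)


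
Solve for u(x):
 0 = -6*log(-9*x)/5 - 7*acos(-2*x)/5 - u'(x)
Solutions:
 u(x) = C1 - 6*x*log(-x)/5 - 7*x*acos(-2*x)/5 - 12*x*log(3)/5 + 6*x/5 - 7*sqrt(1 - 4*x^2)/10


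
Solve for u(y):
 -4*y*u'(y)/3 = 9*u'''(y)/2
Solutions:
 u(y) = C1 + Integral(C2*airyai(-2*y/3) + C3*airybi(-2*y/3), y)


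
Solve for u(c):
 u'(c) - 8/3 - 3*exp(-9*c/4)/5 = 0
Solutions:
 u(c) = C1 + 8*c/3 - 4*exp(-9*c/4)/15


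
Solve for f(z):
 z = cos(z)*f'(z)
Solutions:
 f(z) = C1 + Integral(z/cos(z), z)


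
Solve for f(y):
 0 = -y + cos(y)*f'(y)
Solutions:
 f(y) = C1 + Integral(y/cos(y), y)


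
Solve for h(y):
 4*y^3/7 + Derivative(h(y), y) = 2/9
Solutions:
 h(y) = C1 - y^4/7 + 2*y/9


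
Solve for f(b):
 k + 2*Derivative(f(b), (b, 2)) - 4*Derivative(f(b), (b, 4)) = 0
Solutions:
 f(b) = C1 + C2*b + C3*exp(-sqrt(2)*b/2) + C4*exp(sqrt(2)*b/2) - b^2*k/4


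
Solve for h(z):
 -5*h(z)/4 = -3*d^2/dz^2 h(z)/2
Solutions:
 h(z) = C1*exp(-sqrt(30)*z/6) + C2*exp(sqrt(30)*z/6)


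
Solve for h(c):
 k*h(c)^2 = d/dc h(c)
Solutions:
 h(c) = -1/(C1 + c*k)


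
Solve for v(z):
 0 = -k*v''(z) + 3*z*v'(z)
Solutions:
 v(z) = C1 + C2*erf(sqrt(6)*z*sqrt(-1/k)/2)/sqrt(-1/k)


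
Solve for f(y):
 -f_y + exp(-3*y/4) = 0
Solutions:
 f(y) = C1 - 4*exp(-3*y/4)/3


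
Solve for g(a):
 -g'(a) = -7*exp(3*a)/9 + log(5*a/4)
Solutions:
 g(a) = C1 - a*log(a) + a*(-log(5) + 1 + 2*log(2)) + 7*exp(3*a)/27


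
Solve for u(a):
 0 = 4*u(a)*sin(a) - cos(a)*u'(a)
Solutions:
 u(a) = C1/cos(a)^4


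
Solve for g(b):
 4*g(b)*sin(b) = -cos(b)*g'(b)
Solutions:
 g(b) = C1*cos(b)^4


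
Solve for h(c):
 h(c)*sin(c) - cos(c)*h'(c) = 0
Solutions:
 h(c) = C1/cos(c)


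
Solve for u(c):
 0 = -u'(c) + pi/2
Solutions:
 u(c) = C1 + pi*c/2


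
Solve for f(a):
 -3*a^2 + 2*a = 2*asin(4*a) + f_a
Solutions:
 f(a) = C1 - a^3 + a^2 - 2*a*asin(4*a) - sqrt(1 - 16*a^2)/2


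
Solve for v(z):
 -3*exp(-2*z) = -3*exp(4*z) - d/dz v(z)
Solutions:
 v(z) = C1 - 3*exp(4*z)/4 - 3*exp(-2*z)/2


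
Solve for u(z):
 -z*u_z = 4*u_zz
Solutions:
 u(z) = C1 + C2*erf(sqrt(2)*z/4)


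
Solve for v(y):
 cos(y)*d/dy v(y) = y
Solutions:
 v(y) = C1 + Integral(y/cos(y), y)


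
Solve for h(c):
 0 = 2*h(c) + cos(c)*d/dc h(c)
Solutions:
 h(c) = C1*(sin(c) - 1)/(sin(c) + 1)


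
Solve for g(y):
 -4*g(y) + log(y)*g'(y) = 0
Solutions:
 g(y) = C1*exp(4*li(y))


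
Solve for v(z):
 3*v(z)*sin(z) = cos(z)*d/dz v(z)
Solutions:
 v(z) = C1/cos(z)^3


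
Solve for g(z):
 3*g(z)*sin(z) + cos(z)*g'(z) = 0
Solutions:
 g(z) = C1*cos(z)^3


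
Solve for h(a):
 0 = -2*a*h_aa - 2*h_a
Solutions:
 h(a) = C1 + C2*log(a)


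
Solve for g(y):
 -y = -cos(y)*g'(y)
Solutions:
 g(y) = C1 + Integral(y/cos(y), y)


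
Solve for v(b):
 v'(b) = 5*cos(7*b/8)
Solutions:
 v(b) = C1 + 40*sin(7*b/8)/7


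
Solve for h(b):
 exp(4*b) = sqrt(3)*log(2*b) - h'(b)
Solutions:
 h(b) = C1 + sqrt(3)*b*log(b) + sqrt(3)*b*(-1 + log(2)) - exp(4*b)/4


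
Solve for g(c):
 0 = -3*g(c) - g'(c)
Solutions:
 g(c) = C1*exp(-3*c)


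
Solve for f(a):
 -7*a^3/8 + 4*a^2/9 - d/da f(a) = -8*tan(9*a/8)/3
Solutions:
 f(a) = C1 - 7*a^4/32 + 4*a^3/27 - 64*log(cos(9*a/8))/27


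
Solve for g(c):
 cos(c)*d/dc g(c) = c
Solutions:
 g(c) = C1 + Integral(c/cos(c), c)


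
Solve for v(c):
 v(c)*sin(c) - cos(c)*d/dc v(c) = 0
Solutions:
 v(c) = C1/cos(c)


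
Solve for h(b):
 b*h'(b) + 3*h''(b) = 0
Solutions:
 h(b) = C1 + C2*erf(sqrt(6)*b/6)


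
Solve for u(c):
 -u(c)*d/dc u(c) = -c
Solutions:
 u(c) = -sqrt(C1 + c^2)
 u(c) = sqrt(C1 + c^2)


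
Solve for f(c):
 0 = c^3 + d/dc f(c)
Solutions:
 f(c) = C1 - c^4/4


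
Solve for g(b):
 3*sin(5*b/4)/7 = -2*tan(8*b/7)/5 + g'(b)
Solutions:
 g(b) = C1 - 7*log(cos(8*b/7))/20 - 12*cos(5*b/4)/35
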